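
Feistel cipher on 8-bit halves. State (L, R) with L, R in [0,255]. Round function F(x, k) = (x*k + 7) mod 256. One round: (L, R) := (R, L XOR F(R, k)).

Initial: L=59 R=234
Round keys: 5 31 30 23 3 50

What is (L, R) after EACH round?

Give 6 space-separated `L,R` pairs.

Round 1 (k=5): L=234 R=162
Round 2 (k=31): L=162 R=79
Round 3 (k=30): L=79 R=235
Round 4 (k=23): L=235 R=107
Round 5 (k=3): L=107 R=163
Round 6 (k=50): L=163 R=182

Answer: 234,162 162,79 79,235 235,107 107,163 163,182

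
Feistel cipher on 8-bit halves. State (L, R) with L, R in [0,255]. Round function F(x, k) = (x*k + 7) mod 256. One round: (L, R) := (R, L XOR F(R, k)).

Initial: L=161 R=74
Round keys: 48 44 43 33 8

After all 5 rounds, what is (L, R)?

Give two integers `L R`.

Answer: 154 15

Derivation:
Round 1 (k=48): L=74 R=70
Round 2 (k=44): L=70 R=69
Round 3 (k=43): L=69 R=216
Round 4 (k=33): L=216 R=154
Round 5 (k=8): L=154 R=15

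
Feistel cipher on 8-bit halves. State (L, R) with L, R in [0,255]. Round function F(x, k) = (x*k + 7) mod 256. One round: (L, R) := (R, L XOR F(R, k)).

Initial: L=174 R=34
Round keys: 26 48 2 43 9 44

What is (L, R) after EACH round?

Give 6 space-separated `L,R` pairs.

Answer: 34,213 213,213 213,100 100,6 6,89 89,85

Derivation:
Round 1 (k=26): L=34 R=213
Round 2 (k=48): L=213 R=213
Round 3 (k=2): L=213 R=100
Round 4 (k=43): L=100 R=6
Round 5 (k=9): L=6 R=89
Round 6 (k=44): L=89 R=85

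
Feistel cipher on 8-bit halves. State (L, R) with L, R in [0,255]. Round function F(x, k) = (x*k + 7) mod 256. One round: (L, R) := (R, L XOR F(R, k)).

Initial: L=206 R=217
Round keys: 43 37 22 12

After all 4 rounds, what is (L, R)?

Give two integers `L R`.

Answer: 167 9

Derivation:
Round 1 (k=43): L=217 R=180
Round 2 (k=37): L=180 R=210
Round 3 (k=22): L=210 R=167
Round 4 (k=12): L=167 R=9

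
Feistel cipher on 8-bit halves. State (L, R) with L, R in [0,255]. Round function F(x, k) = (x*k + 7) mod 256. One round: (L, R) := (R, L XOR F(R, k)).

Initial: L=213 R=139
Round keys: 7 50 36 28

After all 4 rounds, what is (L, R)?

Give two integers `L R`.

Answer: 14 61

Derivation:
Round 1 (k=7): L=139 R=1
Round 2 (k=50): L=1 R=178
Round 3 (k=36): L=178 R=14
Round 4 (k=28): L=14 R=61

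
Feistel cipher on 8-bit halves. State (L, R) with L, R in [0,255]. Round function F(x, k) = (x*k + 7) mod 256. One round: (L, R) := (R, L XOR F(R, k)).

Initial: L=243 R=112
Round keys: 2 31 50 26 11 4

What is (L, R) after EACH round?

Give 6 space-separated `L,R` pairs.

Round 1 (k=2): L=112 R=20
Round 2 (k=31): L=20 R=3
Round 3 (k=50): L=3 R=137
Round 4 (k=26): L=137 R=242
Round 5 (k=11): L=242 R=228
Round 6 (k=4): L=228 R=101

Answer: 112,20 20,3 3,137 137,242 242,228 228,101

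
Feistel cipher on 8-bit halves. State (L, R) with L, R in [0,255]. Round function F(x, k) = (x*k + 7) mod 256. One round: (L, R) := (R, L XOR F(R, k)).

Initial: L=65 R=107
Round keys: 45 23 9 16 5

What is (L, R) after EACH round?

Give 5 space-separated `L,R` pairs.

Round 1 (k=45): L=107 R=151
Round 2 (k=23): L=151 R=243
Round 3 (k=9): L=243 R=5
Round 4 (k=16): L=5 R=164
Round 5 (k=5): L=164 R=62

Answer: 107,151 151,243 243,5 5,164 164,62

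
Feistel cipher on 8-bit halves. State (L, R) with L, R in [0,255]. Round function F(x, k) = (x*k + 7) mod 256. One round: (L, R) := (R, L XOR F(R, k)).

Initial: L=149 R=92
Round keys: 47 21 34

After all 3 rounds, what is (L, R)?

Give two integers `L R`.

Round 1 (k=47): L=92 R=126
Round 2 (k=21): L=126 R=1
Round 3 (k=34): L=1 R=87

Answer: 1 87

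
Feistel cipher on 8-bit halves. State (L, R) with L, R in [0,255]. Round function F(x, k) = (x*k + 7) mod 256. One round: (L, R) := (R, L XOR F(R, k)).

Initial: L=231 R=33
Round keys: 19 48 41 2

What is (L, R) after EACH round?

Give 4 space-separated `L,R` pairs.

Round 1 (k=19): L=33 R=157
Round 2 (k=48): L=157 R=86
Round 3 (k=41): L=86 R=80
Round 4 (k=2): L=80 R=241

Answer: 33,157 157,86 86,80 80,241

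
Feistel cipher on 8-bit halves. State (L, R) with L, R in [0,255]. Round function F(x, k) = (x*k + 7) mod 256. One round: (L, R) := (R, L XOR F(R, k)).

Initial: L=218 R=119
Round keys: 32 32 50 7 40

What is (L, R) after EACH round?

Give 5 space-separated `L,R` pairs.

Answer: 119,61 61,208 208,154 154,237 237,149

Derivation:
Round 1 (k=32): L=119 R=61
Round 2 (k=32): L=61 R=208
Round 3 (k=50): L=208 R=154
Round 4 (k=7): L=154 R=237
Round 5 (k=40): L=237 R=149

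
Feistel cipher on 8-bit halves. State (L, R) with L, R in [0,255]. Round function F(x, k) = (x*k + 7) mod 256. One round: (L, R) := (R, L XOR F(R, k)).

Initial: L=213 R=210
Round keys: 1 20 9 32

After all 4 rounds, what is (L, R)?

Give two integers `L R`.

Round 1 (k=1): L=210 R=12
Round 2 (k=20): L=12 R=37
Round 3 (k=9): L=37 R=88
Round 4 (k=32): L=88 R=34

Answer: 88 34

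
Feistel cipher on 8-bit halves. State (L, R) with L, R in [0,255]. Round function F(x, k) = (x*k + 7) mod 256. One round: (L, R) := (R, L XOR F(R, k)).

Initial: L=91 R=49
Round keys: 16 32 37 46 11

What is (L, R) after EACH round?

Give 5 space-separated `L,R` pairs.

Answer: 49,76 76,182 182,25 25,51 51,33

Derivation:
Round 1 (k=16): L=49 R=76
Round 2 (k=32): L=76 R=182
Round 3 (k=37): L=182 R=25
Round 4 (k=46): L=25 R=51
Round 5 (k=11): L=51 R=33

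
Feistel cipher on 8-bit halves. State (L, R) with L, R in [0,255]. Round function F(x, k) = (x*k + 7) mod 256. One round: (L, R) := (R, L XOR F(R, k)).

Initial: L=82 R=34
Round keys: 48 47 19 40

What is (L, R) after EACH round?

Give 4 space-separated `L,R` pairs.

Round 1 (k=48): L=34 R=53
Round 2 (k=47): L=53 R=224
Round 3 (k=19): L=224 R=146
Round 4 (k=40): L=146 R=55

Answer: 34,53 53,224 224,146 146,55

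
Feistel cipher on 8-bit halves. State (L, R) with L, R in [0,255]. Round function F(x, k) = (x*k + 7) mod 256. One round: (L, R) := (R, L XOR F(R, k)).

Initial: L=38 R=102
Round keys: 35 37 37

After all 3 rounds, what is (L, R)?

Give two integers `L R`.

Round 1 (k=35): L=102 R=223
Round 2 (k=37): L=223 R=36
Round 3 (k=37): L=36 R=228

Answer: 36 228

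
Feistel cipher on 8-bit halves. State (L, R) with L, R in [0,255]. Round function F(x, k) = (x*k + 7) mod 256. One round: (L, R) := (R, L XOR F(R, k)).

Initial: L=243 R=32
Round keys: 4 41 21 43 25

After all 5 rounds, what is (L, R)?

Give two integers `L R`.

Answer: 174 47

Derivation:
Round 1 (k=4): L=32 R=116
Round 2 (k=41): L=116 R=187
Round 3 (k=21): L=187 R=42
Round 4 (k=43): L=42 R=174
Round 5 (k=25): L=174 R=47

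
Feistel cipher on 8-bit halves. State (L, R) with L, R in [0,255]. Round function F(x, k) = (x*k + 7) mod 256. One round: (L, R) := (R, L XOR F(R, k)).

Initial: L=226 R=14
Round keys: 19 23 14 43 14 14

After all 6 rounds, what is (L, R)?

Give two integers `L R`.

Round 1 (k=19): L=14 R=243
Round 2 (k=23): L=243 R=210
Round 3 (k=14): L=210 R=112
Round 4 (k=43): L=112 R=5
Round 5 (k=14): L=5 R=61
Round 6 (k=14): L=61 R=88

Answer: 61 88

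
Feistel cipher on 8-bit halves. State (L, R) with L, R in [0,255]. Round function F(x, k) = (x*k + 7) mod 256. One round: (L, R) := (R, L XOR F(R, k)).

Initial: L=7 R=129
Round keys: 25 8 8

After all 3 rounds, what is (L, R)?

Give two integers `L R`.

Answer: 190 80

Derivation:
Round 1 (k=25): L=129 R=167
Round 2 (k=8): L=167 R=190
Round 3 (k=8): L=190 R=80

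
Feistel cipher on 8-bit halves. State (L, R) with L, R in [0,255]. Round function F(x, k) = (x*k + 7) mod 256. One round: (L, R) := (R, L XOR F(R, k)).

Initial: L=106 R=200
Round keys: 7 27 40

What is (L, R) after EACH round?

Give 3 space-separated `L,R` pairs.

Answer: 200,21 21,246 246,98

Derivation:
Round 1 (k=7): L=200 R=21
Round 2 (k=27): L=21 R=246
Round 3 (k=40): L=246 R=98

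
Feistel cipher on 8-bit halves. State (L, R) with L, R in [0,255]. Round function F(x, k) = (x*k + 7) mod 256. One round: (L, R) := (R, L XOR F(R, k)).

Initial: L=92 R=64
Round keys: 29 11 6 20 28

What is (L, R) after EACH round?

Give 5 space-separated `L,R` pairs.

Answer: 64,27 27,112 112,188 188,199 199,119

Derivation:
Round 1 (k=29): L=64 R=27
Round 2 (k=11): L=27 R=112
Round 3 (k=6): L=112 R=188
Round 4 (k=20): L=188 R=199
Round 5 (k=28): L=199 R=119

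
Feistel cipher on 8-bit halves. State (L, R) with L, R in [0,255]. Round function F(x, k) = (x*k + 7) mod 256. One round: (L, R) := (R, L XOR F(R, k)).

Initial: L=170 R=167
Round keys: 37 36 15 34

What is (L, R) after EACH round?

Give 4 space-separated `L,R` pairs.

Answer: 167,128 128,160 160,231 231,21

Derivation:
Round 1 (k=37): L=167 R=128
Round 2 (k=36): L=128 R=160
Round 3 (k=15): L=160 R=231
Round 4 (k=34): L=231 R=21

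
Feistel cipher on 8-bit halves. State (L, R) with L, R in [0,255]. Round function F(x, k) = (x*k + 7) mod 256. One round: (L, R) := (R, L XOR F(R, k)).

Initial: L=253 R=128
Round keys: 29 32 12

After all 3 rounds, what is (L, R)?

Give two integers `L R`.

Answer: 199 33

Derivation:
Round 1 (k=29): L=128 R=122
Round 2 (k=32): L=122 R=199
Round 3 (k=12): L=199 R=33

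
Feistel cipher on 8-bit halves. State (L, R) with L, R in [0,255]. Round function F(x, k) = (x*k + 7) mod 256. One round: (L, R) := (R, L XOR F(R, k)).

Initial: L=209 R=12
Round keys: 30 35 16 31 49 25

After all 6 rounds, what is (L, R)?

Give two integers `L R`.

Answer: 35 193

Derivation:
Round 1 (k=30): L=12 R=190
Round 2 (k=35): L=190 R=13
Round 3 (k=16): L=13 R=105
Round 4 (k=31): L=105 R=179
Round 5 (k=49): L=179 R=35
Round 6 (k=25): L=35 R=193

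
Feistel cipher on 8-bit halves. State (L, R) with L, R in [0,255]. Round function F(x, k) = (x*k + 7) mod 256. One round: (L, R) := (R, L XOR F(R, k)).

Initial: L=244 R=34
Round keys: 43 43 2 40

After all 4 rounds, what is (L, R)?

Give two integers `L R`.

Round 1 (k=43): L=34 R=73
Round 2 (k=43): L=73 R=104
Round 3 (k=2): L=104 R=158
Round 4 (k=40): L=158 R=223

Answer: 158 223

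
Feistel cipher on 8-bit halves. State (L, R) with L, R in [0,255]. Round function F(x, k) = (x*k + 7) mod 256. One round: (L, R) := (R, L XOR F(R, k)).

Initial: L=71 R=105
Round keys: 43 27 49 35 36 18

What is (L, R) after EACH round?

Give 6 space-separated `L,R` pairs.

Answer: 105,237 237,111 111,171 171,7 7,168 168,208

Derivation:
Round 1 (k=43): L=105 R=237
Round 2 (k=27): L=237 R=111
Round 3 (k=49): L=111 R=171
Round 4 (k=35): L=171 R=7
Round 5 (k=36): L=7 R=168
Round 6 (k=18): L=168 R=208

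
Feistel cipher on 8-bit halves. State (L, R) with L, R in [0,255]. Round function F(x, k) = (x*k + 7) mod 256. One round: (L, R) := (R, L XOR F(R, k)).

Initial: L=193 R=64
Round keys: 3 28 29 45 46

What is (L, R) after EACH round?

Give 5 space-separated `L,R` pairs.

Round 1 (k=3): L=64 R=6
Round 2 (k=28): L=6 R=239
Round 3 (k=29): L=239 R=28
Round 4 (k=45): L=28 R=28
Round 5 (k=46): L=28 R=19

Answer: 64,6 6,239 239,28 28,28 28,19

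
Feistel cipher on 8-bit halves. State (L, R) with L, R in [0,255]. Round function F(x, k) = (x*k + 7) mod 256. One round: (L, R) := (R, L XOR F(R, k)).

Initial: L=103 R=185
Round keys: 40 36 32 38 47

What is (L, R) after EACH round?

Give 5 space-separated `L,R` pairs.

Round 1 (k=40): L=185 R=136
Round 2 (k=36): L=136 R=158
Round 3 (k=32): L=158 R=79
Round 4 (k=38): L=79 R=95
Round 5 (k=47): L=95 R=55

Answer: 185,136 136,158 158,79 79,95 95,55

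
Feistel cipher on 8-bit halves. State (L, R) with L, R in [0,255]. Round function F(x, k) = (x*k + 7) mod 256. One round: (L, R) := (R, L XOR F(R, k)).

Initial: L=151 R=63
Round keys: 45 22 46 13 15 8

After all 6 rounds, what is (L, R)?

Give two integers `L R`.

Round 1 (k=45): L=63 R=141
Round 2 (k=22): L=141 R=26
Round 3 (k=46): L=26 R=62
Round 4 (k=13): L=62 R=55
Round 5 (k=15): L=55 R=126
Round 6 (k=8): L=126 R=192

Answer: 126 192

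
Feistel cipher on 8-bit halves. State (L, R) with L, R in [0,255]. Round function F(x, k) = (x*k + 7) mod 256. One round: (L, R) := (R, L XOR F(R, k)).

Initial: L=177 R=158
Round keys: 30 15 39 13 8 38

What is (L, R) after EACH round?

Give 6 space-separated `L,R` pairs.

Answer: 158,58 58,243 243,54 54,54 54,129 129,27

Derivation:
Round 1 (k=30): L=158 R=58
Round 2 (k=15): L=58 R=243
Round 3 (k=39): L=243 R=54
Round 4 (k=13): L=54 R=54
Round 5 (k=8): L=54 R=129
Round 6 (k=38): L=129 R=27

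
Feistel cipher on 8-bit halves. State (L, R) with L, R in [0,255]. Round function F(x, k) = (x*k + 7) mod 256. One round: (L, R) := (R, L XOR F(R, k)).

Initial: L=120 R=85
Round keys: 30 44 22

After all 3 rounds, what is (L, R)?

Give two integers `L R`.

Round 1 (k=30): L=85 R=133
Round 2 (k=44): L=133 R=182
Round 3 (k=22): L=182 R=46

Answer: 182 46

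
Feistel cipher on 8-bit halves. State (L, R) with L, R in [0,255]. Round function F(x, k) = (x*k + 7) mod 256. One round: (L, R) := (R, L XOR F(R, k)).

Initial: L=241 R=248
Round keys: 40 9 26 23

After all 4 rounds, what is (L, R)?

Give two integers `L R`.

Round 1 (k=40): L=248 R=54
Round 2 (k=9): L=54 R=21
Round 3 (k=26): L=21 R=31
Round 4 (k=23): L=31 R=197

Answer: 31 197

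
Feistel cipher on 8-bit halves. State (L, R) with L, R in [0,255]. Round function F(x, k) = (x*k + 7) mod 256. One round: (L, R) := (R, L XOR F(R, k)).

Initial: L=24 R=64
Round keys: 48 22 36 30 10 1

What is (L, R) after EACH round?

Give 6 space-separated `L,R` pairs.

Round 1 (k=48): L=64 R=31
Round 2 (k=22): L=31 R=241
Round 3 (k=36): L=241 R=244
Round 4 (k=30): L=244 R=110
Round 5 (k=10): L=110 R=167
Round 6 (k=1): L=167 R=192

Answer: 64,31 31,241 241,244 244,110 110,167 167,192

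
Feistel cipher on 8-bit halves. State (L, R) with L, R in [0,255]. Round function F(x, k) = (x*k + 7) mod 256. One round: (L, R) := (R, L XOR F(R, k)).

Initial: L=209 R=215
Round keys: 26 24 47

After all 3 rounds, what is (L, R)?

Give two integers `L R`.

Answer: 240 27

Derivation:
Round 1 (k=26): L=215 R=12
Round 2 (k=24): L=12 R=240
Round 3 (k=47): L=240 R=27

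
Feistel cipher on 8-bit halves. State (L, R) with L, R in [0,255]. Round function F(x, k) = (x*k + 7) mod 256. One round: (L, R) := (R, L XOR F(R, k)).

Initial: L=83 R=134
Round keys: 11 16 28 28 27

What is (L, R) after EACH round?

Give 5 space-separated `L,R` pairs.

Round 1 (k=11): L=134 R=154
Round 2 (k=16): L=154 R=33
Round 3 (k=28): L=33 R=57
Round 4 (k=28): L=57 R=98
Round 5 (k=27): L=98 R=100

Answer: 134,154 154,33 33,57 57,98 98,100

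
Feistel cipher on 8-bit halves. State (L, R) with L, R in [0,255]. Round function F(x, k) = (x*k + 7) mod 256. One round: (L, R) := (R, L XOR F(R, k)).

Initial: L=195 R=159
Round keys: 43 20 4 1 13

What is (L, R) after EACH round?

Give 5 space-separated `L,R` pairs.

Answer: 159,127 127,108 108,200 200,163 163,134

Derivation:
Round 1 (k=43): L=159 R=127
Round 2 (k=20): L=127 R=108
Round 3 (k=4): L=108 R=200
Round 4 (k=1): L=200 R=163
Round 5 (k=13): L=163 R=134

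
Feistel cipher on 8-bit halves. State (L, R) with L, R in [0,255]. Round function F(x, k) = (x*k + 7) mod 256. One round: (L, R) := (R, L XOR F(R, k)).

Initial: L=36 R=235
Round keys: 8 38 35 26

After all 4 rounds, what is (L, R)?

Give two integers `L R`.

Answer: 86 97

Derivation:
Round 1 (k=8): L=235 R=123
Round 2 (k=38): L=123 R=162
Round 3 (k=35): L=162 R=86
Round 4 (k=26): L=86 R=97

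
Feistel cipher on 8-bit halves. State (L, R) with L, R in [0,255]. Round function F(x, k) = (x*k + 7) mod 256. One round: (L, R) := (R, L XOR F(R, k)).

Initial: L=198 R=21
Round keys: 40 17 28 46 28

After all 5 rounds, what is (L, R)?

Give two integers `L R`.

Round 1 (k=40): L=21 R=137
Round 2 (k=17): L=137 R=53
Round 3 (k=28): L=53 R=90
Round 4 (k=46): L=90 R=6
Round 5 (k=28): L=6 R=245

Answer: 6 245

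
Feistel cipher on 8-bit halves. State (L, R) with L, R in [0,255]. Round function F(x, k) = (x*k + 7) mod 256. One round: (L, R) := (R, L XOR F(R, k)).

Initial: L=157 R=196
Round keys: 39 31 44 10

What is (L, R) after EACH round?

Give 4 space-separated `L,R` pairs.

Answer: 196,126 126,141 141,61 61,228

Derivation:
Round 1 (k=39): L=196 R=126
Round 2 (k=31): L=126 R=141
Round 3 (k=44): L=141 R=61
Round 4 (k=10): L=61 R=228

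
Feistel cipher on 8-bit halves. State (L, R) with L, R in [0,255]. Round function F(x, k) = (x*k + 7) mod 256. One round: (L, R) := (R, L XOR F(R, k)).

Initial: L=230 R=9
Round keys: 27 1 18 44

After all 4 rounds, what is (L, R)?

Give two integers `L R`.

Round 1 (k=27): L=9 R=28
Round 2 (k=1): L=28 R=42
Round 3 (k=18): L=42 R=231
Round 4 (k=44): L=231 R=145

Answer: 231 145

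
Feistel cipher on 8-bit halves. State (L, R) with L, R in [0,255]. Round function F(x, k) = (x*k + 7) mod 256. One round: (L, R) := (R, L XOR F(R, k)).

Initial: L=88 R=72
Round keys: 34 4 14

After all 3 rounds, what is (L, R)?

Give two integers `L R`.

Answer: 11 110

Derivation:
Round 1 (k=34): L=72 R=207
Round 2 (k=4): L=207 R=11
Round 3 (k=14): L=11 R=110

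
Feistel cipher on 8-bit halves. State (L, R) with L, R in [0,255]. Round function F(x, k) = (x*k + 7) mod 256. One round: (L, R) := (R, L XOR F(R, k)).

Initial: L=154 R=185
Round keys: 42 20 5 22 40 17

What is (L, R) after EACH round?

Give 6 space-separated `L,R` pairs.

Answer: 185,251 251,26 26,114 114,201 201,29 29,61

Derivation:
Round 1 (k=42): L=185 R=251
Round 2 (k=20): L=251 R=26
Round 3 (k=5): L=26 R=114
Round 4 (k=22): L=114 R=201
Round 5 (k=40): L=201 R=29
Round 6 (k=17): L=29 R=61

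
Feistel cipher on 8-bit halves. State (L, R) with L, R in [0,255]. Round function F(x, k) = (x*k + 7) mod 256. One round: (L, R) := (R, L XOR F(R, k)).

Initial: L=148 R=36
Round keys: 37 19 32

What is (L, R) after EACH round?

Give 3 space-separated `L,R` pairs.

Round 1 (k=37): L=36 R=175
Round 2 (k=19): L=175 R=32
Round 3 (k=32): L=32 R=168

Answer: 36,175 175,32 32,168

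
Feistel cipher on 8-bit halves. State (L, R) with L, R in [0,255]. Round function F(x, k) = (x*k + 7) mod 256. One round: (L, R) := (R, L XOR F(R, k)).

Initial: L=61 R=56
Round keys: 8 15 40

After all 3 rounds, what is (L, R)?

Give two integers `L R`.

Round 1 (k=8): L=56 R=250
Round 2 (k=15): L=250 R=149
Round 3 (k=40): L=149 R=181

Answer: 149 181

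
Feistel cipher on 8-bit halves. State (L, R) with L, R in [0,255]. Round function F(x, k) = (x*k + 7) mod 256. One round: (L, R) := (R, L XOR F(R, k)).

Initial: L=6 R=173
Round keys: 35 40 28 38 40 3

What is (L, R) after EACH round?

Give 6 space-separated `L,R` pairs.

Round 1 (k=35): L=173 R=168
Round 2 (k=40): L=168 R=234
Round 3 (k=28): L=234 R=55
Round 4 (k=38): L=55 R=219
Round 5 (k=40): L=219 R=8
Round 6 (k=3): L=8 R=196

Answer: 173,168 168,234 234,55 55,219 219,8 8,196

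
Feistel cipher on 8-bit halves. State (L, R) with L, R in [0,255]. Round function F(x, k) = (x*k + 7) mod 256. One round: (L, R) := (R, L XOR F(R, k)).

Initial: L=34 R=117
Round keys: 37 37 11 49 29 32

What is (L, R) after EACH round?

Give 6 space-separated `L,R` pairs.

Answer: 117,210 210,20 20,49 49,124 124,34 34,59

Derivation:
Round 1 (k=37): L=117 R=210
Round 2 (k=37): L=210 R=20
Round 3 (k=11): L=20 R=49
Round 4 (k=49): L=49 R=124
Round 5 (k=29): L=124 R=34
Round 6 (k=32): L=34 R=59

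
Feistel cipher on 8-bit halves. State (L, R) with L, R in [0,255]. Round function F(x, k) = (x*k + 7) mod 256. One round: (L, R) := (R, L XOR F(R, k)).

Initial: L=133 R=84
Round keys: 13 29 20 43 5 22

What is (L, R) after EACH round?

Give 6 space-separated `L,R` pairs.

Answer: 84,206 206,9 9,117 117,167 167,63 63,214

Derivation:
Round 1 (k=13): L=84 R=206
Round 2 (k=29): L=206 R=9
Round 3 (k=20): L=9 R=117
Round 4 (k=43): L=117 R=167
Round 5 (k=5): L=167 R=63
Round 6 (k=22): L=63 R=214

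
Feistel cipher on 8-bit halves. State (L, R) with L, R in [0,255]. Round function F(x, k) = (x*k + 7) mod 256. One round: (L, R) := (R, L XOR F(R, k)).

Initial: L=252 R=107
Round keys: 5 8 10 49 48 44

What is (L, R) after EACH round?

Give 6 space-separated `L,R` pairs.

Answer: 107,226 226,124 124,61 61,200 200,186 186,55

Derivation:
Round 1 (k=5): L=107 R=226
Round 2 (k=8): L=226 R=124
Round 3 (k=10): L=124 R=61
Round 4 (k=49): L=61 R=200
Round 5 (k=48): L=200 R=186
Round 6 (k=44): L=186 R=55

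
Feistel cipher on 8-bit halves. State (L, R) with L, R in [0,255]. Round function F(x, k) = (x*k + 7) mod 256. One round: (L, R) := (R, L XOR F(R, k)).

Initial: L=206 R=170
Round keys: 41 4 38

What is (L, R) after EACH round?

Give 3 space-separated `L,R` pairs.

Round 1 (k=41): L=170 R=143
Round 2 (k=4): L=143 R=233
Round 3 (k=38): L=233 R=18

Answer: 170,143 143,233 233,18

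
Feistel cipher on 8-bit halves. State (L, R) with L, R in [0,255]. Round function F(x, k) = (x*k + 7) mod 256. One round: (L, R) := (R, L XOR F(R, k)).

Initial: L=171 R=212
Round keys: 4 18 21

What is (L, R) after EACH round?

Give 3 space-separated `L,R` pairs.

Round 1 (k=4): L=212 R=252
Round 2 (k=18): L=252 R=107
Round 3 (k=21): L=107 R=50

Answer: 212,252 252,107 107,50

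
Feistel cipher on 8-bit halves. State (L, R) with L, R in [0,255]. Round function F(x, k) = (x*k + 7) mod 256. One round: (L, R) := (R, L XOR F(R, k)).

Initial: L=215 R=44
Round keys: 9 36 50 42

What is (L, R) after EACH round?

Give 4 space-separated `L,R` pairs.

Round 1 (k=9): L=44 R=68
Round 2 (k=36): L=68 R=187
Round 3 (k=50): L=187 R=201
Round 4 (k=42): L=201 R=186

Answer: 44,68 68,187 187,201 201,186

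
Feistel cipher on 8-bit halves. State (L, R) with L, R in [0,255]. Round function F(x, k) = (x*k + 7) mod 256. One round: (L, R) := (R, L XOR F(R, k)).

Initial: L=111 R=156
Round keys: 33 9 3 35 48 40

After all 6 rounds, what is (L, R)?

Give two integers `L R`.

Answer: 223 127

Derivation:
Round 1 (k=33): L=156 R=76
Round 2 (k=9): L=76 R=47
Round 3 (k=3): L=47 R=216
Round 4 (k=35): L=216 R=160
Round 5 (k=48): L=160 R=223
Round 6 (k=40): L=223 R=127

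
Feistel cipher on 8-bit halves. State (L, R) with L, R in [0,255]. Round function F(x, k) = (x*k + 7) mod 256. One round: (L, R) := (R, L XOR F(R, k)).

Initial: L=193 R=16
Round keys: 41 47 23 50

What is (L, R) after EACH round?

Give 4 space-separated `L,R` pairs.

Answer: 16,86 86,193 193,8 8,86

Derivation:
Round 1 (k=41): L=16 R=86
Round 2 (k=47): L=86 R=193
Round 3 (k=23): L=193 R=8
Round 4 (k=50): L=8 R=86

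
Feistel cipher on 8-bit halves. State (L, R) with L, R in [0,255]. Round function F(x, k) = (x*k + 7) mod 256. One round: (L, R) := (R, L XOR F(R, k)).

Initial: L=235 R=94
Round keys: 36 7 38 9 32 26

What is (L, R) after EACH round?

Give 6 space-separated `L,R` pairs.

Answer: 94,212 212,141 141,33 33,189 189,134 134,30

Derivation:
Round 1 (k=36): L=94 R=212
Round 2 (k=7): L=212 R=141
Round 3 (k=38): L=141 R=33
Round 4 (k=9): L=33 R=189
Round 5 (k=32): L=189 R=134
Round 6 (k=26): L=134 R=30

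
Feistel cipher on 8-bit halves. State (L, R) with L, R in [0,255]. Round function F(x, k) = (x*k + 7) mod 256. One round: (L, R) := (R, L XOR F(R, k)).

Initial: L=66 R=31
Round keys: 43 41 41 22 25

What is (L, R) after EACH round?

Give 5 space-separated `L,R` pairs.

Answer: 31,126 126,42 42,191 191,91 91,85

Derivation:
Round 1 (k=43): L=31 R=126
Round 2 (k=41): L=126 R=42
Round 3 (k=41): L=42 R=191
Round 4 (k=22): L=191 R=91
Round 5 (k=25): L=91 R=85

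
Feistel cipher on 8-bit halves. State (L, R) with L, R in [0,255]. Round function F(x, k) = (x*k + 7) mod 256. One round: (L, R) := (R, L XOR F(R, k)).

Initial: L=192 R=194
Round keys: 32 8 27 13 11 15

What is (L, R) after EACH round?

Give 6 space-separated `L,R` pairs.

Answer: 194,135 135,253 253,49 49,121 121,11 11,213

Derivation:
Round 1 (k=32): L=194 R=135
Round 2 (k=8): L=135 R=253
Round 3 (k=27): L=253 R=49
Round 4 (k=13): L=49 R=121
Round 5 (k=11): L=121 R=11
Round 6 (k=15): L=11 R=213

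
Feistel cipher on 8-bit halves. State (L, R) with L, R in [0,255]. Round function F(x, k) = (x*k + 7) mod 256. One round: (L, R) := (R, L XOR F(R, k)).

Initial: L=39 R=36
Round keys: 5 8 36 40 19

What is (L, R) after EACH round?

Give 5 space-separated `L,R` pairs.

Answer: 36,156 156,195 195,239 239,156 156,116

Derivation:
Round 1 (k=5): L=36 R=156
Round 2 (k=8): L=156 R=195
Round 3 (k=36): L=195 R=239
Round 4 (k=40): L=239 R=156
Round 5 (k=19): L=156 R=116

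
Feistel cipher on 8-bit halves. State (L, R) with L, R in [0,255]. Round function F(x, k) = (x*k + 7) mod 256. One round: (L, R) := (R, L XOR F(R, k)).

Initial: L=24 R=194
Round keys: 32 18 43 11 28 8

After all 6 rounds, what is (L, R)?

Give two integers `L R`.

Answer: 144 0

Derivation:
Round 1 (k=32): L=194 R=95
Round 2 (k=18): L=95 R=119
Round 3 (k=43): L=119 R=91
Round 4 (k=11): L=91 R=135
Round 5 (k=28): L=135 R=144
Round 6 (k=8): L=144 R=0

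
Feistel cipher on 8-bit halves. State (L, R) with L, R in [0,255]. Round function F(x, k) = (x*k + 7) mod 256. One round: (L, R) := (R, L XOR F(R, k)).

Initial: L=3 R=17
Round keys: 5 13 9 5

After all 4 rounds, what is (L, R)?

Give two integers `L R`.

Answer: 117 155

Derivation:
Round 1 (k=5): L=17 R=95
Round 2 (k=13): L=95 R=203
Round 3 (k=9): L=203 R=117
Round 4 (k=5): L=117 R=155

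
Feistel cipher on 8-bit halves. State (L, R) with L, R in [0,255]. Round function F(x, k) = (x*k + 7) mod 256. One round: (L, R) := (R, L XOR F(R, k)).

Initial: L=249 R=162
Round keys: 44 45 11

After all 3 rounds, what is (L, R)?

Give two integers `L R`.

Round 1 (k=44): L=162 R=38
Round 2 (k=45): L=38 R=23
Round 3 (k=11): L=23 R=34

Answer: 23 34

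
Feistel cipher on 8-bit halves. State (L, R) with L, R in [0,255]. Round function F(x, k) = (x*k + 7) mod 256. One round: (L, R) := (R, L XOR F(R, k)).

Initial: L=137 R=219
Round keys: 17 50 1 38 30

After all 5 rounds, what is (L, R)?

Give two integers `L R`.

Answer: 125 43

Derivation:
Round 1 (k=17): L=219 R=27
Round 2 (k=50): L=27 R=150
Round 3 (k=1): L=150 R=134
Round 4 (k=38): L=134 R=125
Round 5 (k=30): L=125 R=43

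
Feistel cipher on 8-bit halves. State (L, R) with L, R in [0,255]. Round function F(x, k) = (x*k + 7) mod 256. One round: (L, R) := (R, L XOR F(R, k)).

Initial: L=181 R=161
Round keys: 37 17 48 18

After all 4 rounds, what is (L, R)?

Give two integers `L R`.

Answer: 206 178

Derivation:
Round 1 (k=37): L=161 R=249
Round 2 (k=17): L=249 R=49
Round 3 (k=48): L=49 R=206
Round 4 (k=18): L=206 R=178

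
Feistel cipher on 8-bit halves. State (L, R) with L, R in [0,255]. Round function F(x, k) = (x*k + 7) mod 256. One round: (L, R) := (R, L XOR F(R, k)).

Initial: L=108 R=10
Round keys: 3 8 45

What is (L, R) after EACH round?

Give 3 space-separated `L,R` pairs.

Round 1 (k=3): L=10 R=73
Round 2 (k=8): L=73 R=69
Round 3 (k=45): L=69 R=97

Answer: 10,73 73,69 69,97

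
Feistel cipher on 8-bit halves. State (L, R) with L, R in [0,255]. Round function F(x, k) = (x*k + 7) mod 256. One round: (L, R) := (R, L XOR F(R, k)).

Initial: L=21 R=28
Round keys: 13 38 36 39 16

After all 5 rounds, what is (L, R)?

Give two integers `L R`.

Round 1 (k=13): L=28 R=102
Round 2 (k=38): L=102 R=55
Round 3 (k=36): L=55 R=165
Round 4 (k=39): L=165 R=29
Round 5 (k=16): L=29 R=114

Answer: 29 114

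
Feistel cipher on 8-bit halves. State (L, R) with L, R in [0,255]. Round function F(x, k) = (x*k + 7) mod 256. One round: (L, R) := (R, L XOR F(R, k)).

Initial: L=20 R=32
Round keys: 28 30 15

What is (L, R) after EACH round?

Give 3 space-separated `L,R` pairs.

Answer: 32,147 147,97 97,37

Derivation:
Round 1 (k=28): L=32 R=147
Round 2 (k=30): L=147 R=97
Round 3 (k=15): L=97 R=37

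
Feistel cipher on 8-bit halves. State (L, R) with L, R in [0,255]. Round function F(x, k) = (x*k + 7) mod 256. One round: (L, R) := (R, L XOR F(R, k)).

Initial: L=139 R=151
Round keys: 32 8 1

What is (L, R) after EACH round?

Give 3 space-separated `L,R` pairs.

Round 1 (k=32): L=151 R=108
Round 2 (k=8): L=108 R=240
Round 3 (k=1): L=240 R=155

Answer: 151,108 108,240 240,155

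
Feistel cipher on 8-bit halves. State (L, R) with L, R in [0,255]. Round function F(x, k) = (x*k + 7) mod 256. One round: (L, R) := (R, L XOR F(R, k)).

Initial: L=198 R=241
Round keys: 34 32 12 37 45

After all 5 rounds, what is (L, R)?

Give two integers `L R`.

Round 1 (k=34): L=241 R=207
Round 2 (k=32): L=207 R=22
Round 3 (k=12): L=22 R=192
Round 4 (k=37): L=192 R=209
Round 5 (k=45): L=209 R=4

Answer: 209 4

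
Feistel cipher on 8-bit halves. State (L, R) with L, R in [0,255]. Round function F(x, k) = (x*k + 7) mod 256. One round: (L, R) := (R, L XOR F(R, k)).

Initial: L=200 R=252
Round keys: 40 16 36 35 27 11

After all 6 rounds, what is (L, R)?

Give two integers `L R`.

Answer: 43 208

Derivation:
Round 1 (k=40): L=252 R=175
Round 2 (k=16): L=175 R=11
Round 3 (k=36): L=11 R=60
Round 4 (k=35): L=60 R=48
Round 5 (k=27): L=48 R=43
Round 6 (k=11): L=43 R=208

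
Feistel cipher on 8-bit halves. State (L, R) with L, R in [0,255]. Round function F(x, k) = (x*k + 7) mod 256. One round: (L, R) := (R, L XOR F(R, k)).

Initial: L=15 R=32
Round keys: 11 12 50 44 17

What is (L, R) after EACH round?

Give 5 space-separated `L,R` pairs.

Round 1 (k=11): L=32 R=104
Round 2 (k=12): L=104 R=199
Round 3 (k=50): L=199 R=141
Round 4 (k=44): L=141 R=132
Round 5 (k=17): L=132 R=70

Answer: 32,104 104,199 199,141 141,132 132,70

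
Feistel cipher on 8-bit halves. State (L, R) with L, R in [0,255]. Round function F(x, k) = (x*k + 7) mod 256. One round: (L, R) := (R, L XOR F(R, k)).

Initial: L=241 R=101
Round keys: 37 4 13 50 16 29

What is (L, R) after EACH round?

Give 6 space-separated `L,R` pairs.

Round 1 (k=37): L=101 R=81
Round 2 (k=4): L=81 R=46
Round 3 (k=13): L=46 R=12
Round 4 (k=50): L=12 R=113
Round 5 (k=16): L=113 R=27
Round 6 (k=29): L=27 R=103

Answer: 101,81 81,46 46,12 12,113 113,27 27,103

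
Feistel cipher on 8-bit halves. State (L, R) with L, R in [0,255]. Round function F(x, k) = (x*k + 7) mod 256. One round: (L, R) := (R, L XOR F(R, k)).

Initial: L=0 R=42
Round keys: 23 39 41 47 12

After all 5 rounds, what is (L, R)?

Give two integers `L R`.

Answer: 109 65

Derivation:
Round 1 (k=23): L=42 R=205
Round 2 (k=39): L=205 R=104
Round 3 (k=41): L=104 R=98
Round 4 (k=47): L=98 R=109
Round 5 (k=12): L=109 R=65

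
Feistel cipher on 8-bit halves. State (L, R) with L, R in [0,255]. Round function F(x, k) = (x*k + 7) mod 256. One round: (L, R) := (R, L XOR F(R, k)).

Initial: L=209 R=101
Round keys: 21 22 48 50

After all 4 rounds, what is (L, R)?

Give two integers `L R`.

Round 1 (k=21): L=101 R=129
Round 2 (k=22): L=129 R=120
Round 3 (k=48): L=120 R=6
Round 4 (k=50): L=6 R=75

Answer: 6 75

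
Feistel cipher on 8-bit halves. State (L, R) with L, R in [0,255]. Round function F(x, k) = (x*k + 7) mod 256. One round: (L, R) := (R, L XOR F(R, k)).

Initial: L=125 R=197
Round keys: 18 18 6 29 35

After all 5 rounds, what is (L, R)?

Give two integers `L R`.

Round 1 (k=18): L=197 R=156
Round 2 (k=18): L=156 R=58
Round 3 (k=6): L=58 R=255
Round 4 (k=29): L=255 R=208
Round 5 (k=35): L=208 R=136

Answer: 208 136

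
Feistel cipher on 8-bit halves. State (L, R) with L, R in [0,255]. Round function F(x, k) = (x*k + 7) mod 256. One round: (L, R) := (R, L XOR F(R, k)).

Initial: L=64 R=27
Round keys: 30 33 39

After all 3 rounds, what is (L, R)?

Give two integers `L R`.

Round 1 (k=30): L=27 R=113
Round 2 (k=33): L=113 R=131
Round 3 (k=39): L=131 R=141

Answer: 131 141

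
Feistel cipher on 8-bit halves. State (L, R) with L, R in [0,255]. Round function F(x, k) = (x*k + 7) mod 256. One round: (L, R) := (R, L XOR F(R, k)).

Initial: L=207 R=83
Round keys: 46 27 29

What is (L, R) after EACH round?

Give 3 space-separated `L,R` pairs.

Answer: 83,62 62,194 194,63

Derivation:
Round 1 (k=46): L=83 R=62
Round 2 (k=27): L=62 R=194
Round 3 (k=29): L=194 R=63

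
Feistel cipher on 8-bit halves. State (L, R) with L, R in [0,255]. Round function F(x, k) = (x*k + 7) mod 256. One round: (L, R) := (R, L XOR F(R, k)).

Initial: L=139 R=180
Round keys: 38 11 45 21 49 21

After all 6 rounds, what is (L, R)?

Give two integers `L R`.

Round 1 (k=38): L=180 R=52
Round 2 (k=11): L=52 R=247
Round 3 (k=45): L=247 R=70
Round 4 (k=21): L=70 R=50
Round 5 (k=49): L=50 R=223
Round 6 (k=21): L=223 R=96

Answer: 223 96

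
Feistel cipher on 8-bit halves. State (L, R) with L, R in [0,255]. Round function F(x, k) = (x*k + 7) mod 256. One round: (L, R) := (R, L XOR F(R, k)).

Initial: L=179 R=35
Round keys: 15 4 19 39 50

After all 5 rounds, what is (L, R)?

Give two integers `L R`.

Round 1 (k=15): L=35 R=167
Round 2 (k=4): L=167 R=128
Round 3 (k=19): L=128 R=32
Round 4 (k=39): L=32 R=103
Round 5 (k=50): L=103 R=5

Answer: 103 5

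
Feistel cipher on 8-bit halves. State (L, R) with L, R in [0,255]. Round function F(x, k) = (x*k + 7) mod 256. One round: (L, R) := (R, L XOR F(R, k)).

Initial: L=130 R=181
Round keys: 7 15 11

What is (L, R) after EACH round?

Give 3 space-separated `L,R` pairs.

Answer: 181,120 120,186 186,125

Derivation:
Round 1 (k=7): L=181 R=120
Round 2 (k=15): L=120 R=186
Round 3 (k=11): L=186 R=125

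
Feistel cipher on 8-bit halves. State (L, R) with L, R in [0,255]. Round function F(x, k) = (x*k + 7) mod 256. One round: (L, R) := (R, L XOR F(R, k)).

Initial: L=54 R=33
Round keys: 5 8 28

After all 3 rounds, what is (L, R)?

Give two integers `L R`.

Round 1 (k=5): L=33 R=154
Round 2 (k=8): L=154 R=246
Round 3 (k=28): L=246 R=117

Answer: 246 117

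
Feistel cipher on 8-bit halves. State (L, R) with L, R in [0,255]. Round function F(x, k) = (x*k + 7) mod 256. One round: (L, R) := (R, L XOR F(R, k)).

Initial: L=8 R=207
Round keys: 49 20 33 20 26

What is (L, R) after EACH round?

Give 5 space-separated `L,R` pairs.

Answer: 207,174 174,80 80,249 249,43 43,156

Derivation:
Round 1 (k=49): L=207 R=174
Round 2 (k=20): L=174 R=80
Round 3 (k=33): L=80 R=249
Round 4 (k=20): L=249 R=43
Round 5 (k=26): L=43 R=156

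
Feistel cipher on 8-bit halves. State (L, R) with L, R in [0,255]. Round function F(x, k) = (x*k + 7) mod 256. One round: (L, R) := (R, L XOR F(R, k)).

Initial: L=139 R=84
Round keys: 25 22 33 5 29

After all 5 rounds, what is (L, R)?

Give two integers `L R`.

Round 1 (k=25): L=84 R=176
Round 2 (k=22): L=176 R=115
Round 3 (k=33): L=115 R=106
Round 4 (k=5): L=106 R=106
Round 5 (k=29): L=106 R=99

Answer: 106 99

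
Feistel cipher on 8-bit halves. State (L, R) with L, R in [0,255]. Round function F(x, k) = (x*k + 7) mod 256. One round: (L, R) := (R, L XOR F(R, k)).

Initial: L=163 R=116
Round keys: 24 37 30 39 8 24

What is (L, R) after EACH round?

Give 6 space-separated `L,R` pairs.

Round 1 (k=24): L=116 R=68
Round 2 (k=37): L=68 R=175
Round 3 (k=30): L=175 R=205
Round 4 (k=39): L=205 R=237
Round 5 (k=8): L=237 R=162
Round 6 (k=24): L=162 R=218

Answer: 116,68 68,175 175,205 205,237 237,162 162,218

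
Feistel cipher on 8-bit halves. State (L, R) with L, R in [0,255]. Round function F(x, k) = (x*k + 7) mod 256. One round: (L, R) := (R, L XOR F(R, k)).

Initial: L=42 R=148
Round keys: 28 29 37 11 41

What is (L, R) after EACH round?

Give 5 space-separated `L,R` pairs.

Answer: 148,29 29,196 196,70 70,205 205,154

Derivation:
Round 1 (k=28): L=148 R=29
Round 2 (k=29): L=29 R=196
Round 3 (k=37): L=196 R=70
Round 4 (k=11): L=70 R=205
Round 5 (k=41): L=205 R=154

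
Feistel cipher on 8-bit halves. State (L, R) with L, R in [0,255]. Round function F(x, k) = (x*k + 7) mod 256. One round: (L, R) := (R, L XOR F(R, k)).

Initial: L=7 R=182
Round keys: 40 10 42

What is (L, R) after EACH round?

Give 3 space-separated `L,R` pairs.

Answer: 182,112 112,209 209,33

Derivation:
Round 1 (k=40): L=182 R=112
Round 2 (k=10): L=112 R=209
Round 3 (k=42): L=209 R=33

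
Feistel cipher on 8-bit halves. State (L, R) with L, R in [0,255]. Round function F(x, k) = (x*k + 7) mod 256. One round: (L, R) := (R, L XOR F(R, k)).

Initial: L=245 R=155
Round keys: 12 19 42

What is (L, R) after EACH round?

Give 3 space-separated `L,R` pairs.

Answer: 155,190 190,186 186,53

Derivation:
Round 1 (k=12): L=155 R=190
Round 2 (k=19): L=190 R=186
Round 3 (k=42): L=186 R=53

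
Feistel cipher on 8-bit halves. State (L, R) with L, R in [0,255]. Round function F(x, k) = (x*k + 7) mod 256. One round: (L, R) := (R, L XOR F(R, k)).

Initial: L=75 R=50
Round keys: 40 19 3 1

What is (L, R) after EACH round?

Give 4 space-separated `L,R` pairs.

Answer: 50,156 156,169 169,158 158,12

Derivation:
Round 1 (k=40): L=50 R=156
Round 2 (k=19): L=156 R=169
Round 3 (k=3): L=169 R=158
Round 4 (k=1): L=158 R=12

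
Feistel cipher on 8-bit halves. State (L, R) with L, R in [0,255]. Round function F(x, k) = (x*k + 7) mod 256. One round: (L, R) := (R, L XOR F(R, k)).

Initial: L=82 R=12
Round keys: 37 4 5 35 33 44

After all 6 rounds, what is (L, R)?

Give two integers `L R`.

Round 1 (k=37): L=12 R=145
Round 2 (k=4): L=145 R=71
Round 3 (k=5): L=71 R=251
Round 4 (k=35): L=251 R=31
Round 5 (k=33): L=31 R=253
Round 6 (k=44): L=253 R=156

Answer: 253 156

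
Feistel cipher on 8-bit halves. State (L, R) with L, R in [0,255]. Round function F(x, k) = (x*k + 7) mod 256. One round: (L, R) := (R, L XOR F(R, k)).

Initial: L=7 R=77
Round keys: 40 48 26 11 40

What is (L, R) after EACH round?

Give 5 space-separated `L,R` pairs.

Round 1 (k=40): L=77 R=8
Round 2 (k=48): L=8 R=202
Round 3 (k=26): L=202 R=131
Round 4 (k=11): L=131 R=98
Round 5 (k=40): L=98 R=212

Answer: 77,8 8,202 202,131 131,98 98,212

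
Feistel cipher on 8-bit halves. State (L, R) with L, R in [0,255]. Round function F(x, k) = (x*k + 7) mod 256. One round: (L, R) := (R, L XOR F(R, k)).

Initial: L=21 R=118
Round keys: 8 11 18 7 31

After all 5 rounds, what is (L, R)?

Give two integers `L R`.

Answer: 155 163

Derivation:
Round 1 (k=8): L=118 R=162
Round 2 (k=11): L=162 R=139
Round 3 (k=18): L=139 R=111
Round 4 (k=7): L=111 R=155
Round 5 (k=31): L=155 R=163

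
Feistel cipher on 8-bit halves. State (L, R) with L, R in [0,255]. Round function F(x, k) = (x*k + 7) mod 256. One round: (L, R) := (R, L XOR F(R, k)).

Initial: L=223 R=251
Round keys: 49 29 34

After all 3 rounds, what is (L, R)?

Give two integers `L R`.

Round 1 (k=49): L=251 R=205
Round 2 (k=29): L=205 R=187
Round 3 (k=34): L=187 R=16

Answer: 187 16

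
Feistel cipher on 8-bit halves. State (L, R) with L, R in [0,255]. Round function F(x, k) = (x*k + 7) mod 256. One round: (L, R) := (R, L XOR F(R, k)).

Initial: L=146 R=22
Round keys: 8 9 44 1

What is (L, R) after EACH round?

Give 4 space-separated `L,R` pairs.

Answer: 22,37 37,66 66,122 122,195

Derivation:
Round 1 (k=8): L=22 R=37
Round 2 (k=9): L=37 R=66
Round 3 (k=44): L=66 R=122
Round 4 (k=1): L=122 R=195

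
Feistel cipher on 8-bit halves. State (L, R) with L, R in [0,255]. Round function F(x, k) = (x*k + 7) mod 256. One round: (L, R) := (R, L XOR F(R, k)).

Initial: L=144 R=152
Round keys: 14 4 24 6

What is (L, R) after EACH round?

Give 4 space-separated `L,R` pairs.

Round 1 (k=14): L=152 R=199
Round 2 (k=4): L=199 R=187
Round 3 (k=24): L=187 R=72
Round 4 (k=6): L=72 R=12

Answer: 152,199 199,187 187,72 72,12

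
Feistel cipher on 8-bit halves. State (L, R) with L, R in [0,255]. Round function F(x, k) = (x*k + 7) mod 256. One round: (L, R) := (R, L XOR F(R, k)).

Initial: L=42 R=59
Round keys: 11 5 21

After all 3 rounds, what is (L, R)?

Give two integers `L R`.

Round 1 (k=11): L=59 R=186
Round 2 (k=5): L=186 R=146
Round 3 (k=21): L=146 R=187

Answer: 146 187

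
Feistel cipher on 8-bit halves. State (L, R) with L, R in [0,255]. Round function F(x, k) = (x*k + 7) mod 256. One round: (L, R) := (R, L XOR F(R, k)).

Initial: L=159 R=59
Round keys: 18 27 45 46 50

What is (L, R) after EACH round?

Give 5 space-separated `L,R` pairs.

Round 1 (k=18): L=59 R=178
Round 2 (k=27): L=178 R=246
Round 3 (k=45): L=246 R=247
Round 4 (k=46): L=247 R=159
Round 5 (k=50): L=159 R=226

Answer: 59,178 178,246 246,247 247,159 159,226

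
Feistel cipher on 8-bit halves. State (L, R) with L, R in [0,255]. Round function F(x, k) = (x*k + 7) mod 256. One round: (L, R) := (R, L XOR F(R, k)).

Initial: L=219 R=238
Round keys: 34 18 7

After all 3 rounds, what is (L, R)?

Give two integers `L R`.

Round 1 (k=34): L=238 R=120
Round 2 (k=18): L=120 R=153
Round 3 (k=7): L=153 R=78

Answer: 153 78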